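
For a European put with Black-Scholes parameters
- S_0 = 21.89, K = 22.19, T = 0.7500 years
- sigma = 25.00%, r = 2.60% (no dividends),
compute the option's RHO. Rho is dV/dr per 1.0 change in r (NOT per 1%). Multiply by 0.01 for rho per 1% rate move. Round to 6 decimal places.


d1 = 0.1354494890; d2 = -0.0810568620
phi(d1) = 0.3952994045; exp(-qT) = 1.0000000000; exp(-rT) = 0.9806888952
N(-d2) = 0.5323016341
Rho = -K*T*exp(-rT)*N(-d2) = -22.1900 * 0.7500 * 0.9806888952 * 0.5323016341 = -8.687756

Answer: Rho = -8.687756


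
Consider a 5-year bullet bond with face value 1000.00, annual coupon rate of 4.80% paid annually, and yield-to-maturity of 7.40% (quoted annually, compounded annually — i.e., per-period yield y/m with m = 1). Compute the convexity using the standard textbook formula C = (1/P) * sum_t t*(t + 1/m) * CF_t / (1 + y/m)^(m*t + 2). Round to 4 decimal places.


Coupon per period c = face * coupon_rate / m = 48.000000
Periods per year m = 1; per-period yield y/m = 0.074000
Number of cashflows N = 5
Cashflows (t years, CF_t, discount factor 1/(1+y/m)^(m*t), PV):
  t = 1.0000: CF_t = 48.000000, DF = 0.931099, PV = 44.692737
  t = 2.0000: CF_t = 48.000000, DF = 0.866945, PV = 41.613350
  t = 3.0000: CF_t = 48.000000, DF = 0.807211, PV = 38.746136
  t = 4.0000: CF_t = 48.000000, DF = 0.751593, PV = 36.076476
  t = 5.0000: CF_t = 1048.000000, DF = 0.699808, PV = 733.398261
Price P = sum_t PV_t = 894.526960
Convexity numerator sum_t t*(t + 1/m) * CF_t / (1+y/m)^(m*t + 2):
  t = 1.0000: term = 77.492271
  t = 2.0000: term = 216.458858
  t = 3.0000: term = 403.089121
  t = 4.0000: term = 625.526258
  t = 5.0000: term = 19074.473876
Convexity = (1/P) * sum = 20397.040384 / 894.526960 = 22.802041

Answer: Convexity = 22.8020


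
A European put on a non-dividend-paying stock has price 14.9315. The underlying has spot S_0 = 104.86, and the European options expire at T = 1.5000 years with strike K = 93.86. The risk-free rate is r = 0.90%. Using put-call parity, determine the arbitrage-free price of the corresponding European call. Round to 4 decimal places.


Put-call parity: C - P = S_0 * exp(-qT) - K * exp(-rT).
S_0 * exp(-qT) = 104.8600 * 1.00000000 = 104.86000000
K * exp(-rT) = 93.8600 * 0.98659072 = 92.60140463
C = P + S*exp(-qT) - K*exp(-rT)
C = 14.9315 + 104.86000000 - 92.60140463 = 27.1901

Answer: Call price = 27.1901


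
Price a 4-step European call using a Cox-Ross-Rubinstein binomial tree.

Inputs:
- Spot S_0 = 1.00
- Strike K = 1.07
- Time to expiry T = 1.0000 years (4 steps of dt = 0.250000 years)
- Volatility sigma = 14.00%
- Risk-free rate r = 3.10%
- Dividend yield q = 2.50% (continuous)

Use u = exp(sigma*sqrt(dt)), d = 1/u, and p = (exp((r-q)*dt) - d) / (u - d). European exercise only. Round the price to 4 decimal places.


dt = T/N = 0.250000
u = exp(sigma*sqrt(dt)) = 1.072508; d = 1/u = 0.932394
p = (exp((r-q)*dt) - d) / (u - d) = 0.493221
Discount per step: exp(-r*dt) = 0.992280
Stock lattice S(k, i) with i counting down-moves:
  k=0: S(0,0) = 1.0000
  k=1: S(1,0) = 1.0725; S(1,1) = 0.9324
  k=2: S(2,0) = 1.1503; S(2,1) = 1.0000; S(2,2) = 0.8694
  k=3: S(3,0) = 1.2337; S(3,1) = 1.0725; S(3,2) = 0.9324; S(3,3) = 0.8106
  k=4: S(4,0) = 1.3231; S(4,1) = 1.1503; S(4,2) = 1.0000; S(4,3) = 0.8694; S(4,4) = 0.7558
Terminal payoffs V(N, i) = max(S_T - K, 0):
  V(4,0) = 0.253130; V(4,1) = 0.080274; V(4,2) = 0.000000; V(4,3) = 0.000000; V(4,4) = 0.000000
Backward induction: V(k, i) = exp(-r*dt) * [p * V(k+1, i) + (1-p) * V(k+1, i+1)].
  V(3,0) = exp(-r*dt) * [p*0.253130 + (1-p)*0.080274] = 0.164252
  V(3,1) = exp(-r*dt) * [p*0.080274 + (1-p)*0.000000] = 0.039287
  V(3,2) = exp(-r*dt) * [p*0.000000 + (1-p)*0.000000] = 0.000000
  V(3,3) = exp(-r*dt) * [p*0.000000 + (1-p)*0.000000] = 0.000000
  V(2,0) = exp(-r*dt) * [p*0.164252 + (1-p)*0.039287] = 0.100143
  V(2,1) = exp(-r*dt) * [p*0.039287 + (1-p)*0.000000] = 0.019228
  V(2,2) = exp(-r*dt) * [p*0.000000 + (1-p)*0.000000] = 0.000000
  V(1,0) = exp(-r*dt) * [p*0.100143 + (1-p)*0.019228] = 0.058680
  V(1,1) = exp(-r*dt) * [p*0.019228 + (1-p)*0.000000] = 0.009410
  V(0,0) = exp(-r*dt) * [p*0.058680 + (1-p)*0.009410] = 0.033451

Answer: Price = V(0,0) = 0.0335


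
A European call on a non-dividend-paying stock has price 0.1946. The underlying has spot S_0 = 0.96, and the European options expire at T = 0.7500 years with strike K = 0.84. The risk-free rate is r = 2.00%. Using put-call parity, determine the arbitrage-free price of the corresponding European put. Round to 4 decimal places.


Answer: Put price = 0.0621

Derivation:
Put-call parity: C - P = S_0 * exp(-qT) - K * exp(-rT).
S_0 * exp(-qT) = 0.9600 * 1.00000000 = 0.96000000
K * exp(-rT) = 0.8400 * 0.98511194 = 0.82749403
P = C - S*exp(-qT) + K*exp(-rT)
P = 0.1946 - 0.96000000 + 0.82749403 = 0.0621


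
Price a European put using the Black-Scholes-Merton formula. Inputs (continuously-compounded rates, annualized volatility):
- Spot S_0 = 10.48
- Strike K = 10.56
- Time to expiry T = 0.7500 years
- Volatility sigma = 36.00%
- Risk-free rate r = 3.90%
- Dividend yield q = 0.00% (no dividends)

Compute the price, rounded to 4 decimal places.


d1 = (ln(S/K) + (r - q + 0.5*sigma^2) * T) / (sigma * sqrt(T)) = 0.22531223
d2 = d1 - sigma * sqrt(T) = -0.08645692
exp(-rT) = 0.97117364; exp(-qT) = 1.00000000
P = K * exp(-rT) * N(-d2) - S_0 * exp(-qT) * N(-d1)
N(-d1) = 0.41086819; N(-d2) = 0.53444840
P = 10.5600 * 0.97117364 * 0.53444840 - 10.4800 * 1.00000000 * 0.41086819 = 1.1752

Answer: Price = 1.1752


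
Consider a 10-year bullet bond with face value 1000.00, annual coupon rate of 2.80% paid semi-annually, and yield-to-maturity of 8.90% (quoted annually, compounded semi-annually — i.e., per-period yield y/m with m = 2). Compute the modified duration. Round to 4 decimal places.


Answer: Modified duration = 7.9831

Derivation:
Coupon per period c = face * coupon_rate / m = 14.000000
Periods per year m = 2; per-period yield y/m = 0.044500
Number of cashflows N = 20
Cashflows (t years, CF_t, discount factor 1/(1+y/m)^(m*t), PV):
  t = 0.5000: CF_t = 14.000000, DF = 0.957396, PV = 13.403542
  t = 1.0000: CF_t = 14.000000, DF = 0.916607, PV = 12.832496
  t = 1.5000: CF_t = 14.000000, DF = 0.877556, PV = 12.285779
  t = 2.0000: CF_t = 14.000000, DF = 0.840168, PV = 11.762354
  t = 2.5000: CF_t = 14.000000, DF = 0.804374, PV = 11.261230
  t = 3.0000: CF_t = 14.000000, DF = 0.770104, PV = 10.781455
  t = 3.5000: CF_t = 14.000000, DF = 0.737294, PV = 10.322121
  t = 4.0000: CF_t = 14.000000, DF = 0.705883, PV = 9.882356
  t = 4.5000: CF_t = 14.000000, DF = 0.675809, PV = 9.461327
  t = 5.0000: CF_t = 14.000000, DF = 0.647017, PV = 9.058235
  t = 5.5000: CF_t = 14.000000, DF = 0.619451, PV = 8.672317
  t = 6.0000: CF_t = 14.000000, DF = 0.593060, PV = 8.302841
  t = 6.5000: CF_t = 14.000000, DF = 0.567793, PV = 7.949105
  t = 7.0000: CF_t = 14.000000, DF = 0.543603, PV = 7.610441
  t = 7.5000: CF_t = 14.000000, DF = 0.520443, PV = 7.286205
  t = 8.0000: CF_t = 14.000000, DF = 0.498270, PV = 6.975782
  t = 8.5000: CF_t = 14.000000, DF = 0.477042, PV = 6.678585
  t = 9.0000: CF_t = 14.000000, DF = 0.456718, PV = 6.394050
  t = 9.5000: CF_t = 14.000000, DF = 0.437260, PV = 6.121637
  t = 10.0000: CF_t = 1014.000000, DF = 0.418631, PV = 424.491569
Price P = sum_t PV_t = 601.533427
First compute Macaulay numerator sum_t t * PV_t:
  t * PV_t at t = 0.5000: 6.701771
  t * PV_t at t = 1.0000: 12.832496
  t * PV_t at t = 1.5000: 18.428669
  t * PV_t at t = 2.0000: 23.524709
  t * PV_t at t = 2.5000: 28.153074
  t * PV_t at t = 3.0000: 32.344365
  t * PV_t at t = 3.5000: 36.127422
  t * PV_t at t = 4.0000: 39.529423
  t * PV_t at t = 4.5000: 42.575970
  t * PV_t at t = 5.0000: 45.291176
  t * PV_t at t = 5.5000: 47.697744
  t * PV_t at t = 6.0000: 49.817044
  t * PV_t at t = 6.5000: 51.669186
  t * PV_t at t = 7.0000: 53.273086
  t * PV_t at t = 7.5000: 54.646536
  t * PV_t at t = 8.0000: 55.806259
  t * PV_t at t = 8.5000: 56.767976
  t * PV_t at t = 9.0000: 57.546451
  t * PV_t at t = 9.5000: 58.155554
  t * PV_t at t = 10.0000: 4244.915687
Macaulay duration D = 5015.804597 / 601.533427 = 8.338364
Modified duration = D / (1 + y/m) = 8.338364 / (1 + 0.044500) = 7.983115


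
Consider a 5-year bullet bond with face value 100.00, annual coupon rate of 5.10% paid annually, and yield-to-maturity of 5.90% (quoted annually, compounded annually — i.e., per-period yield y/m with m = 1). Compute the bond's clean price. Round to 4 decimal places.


Coupon per period c = face * coupon_rate / m = 5.100000
Periods per year m = 1; per-period yield y/m = 0.059000
Number of cashflows N = 5
Cashflows (t years, CF_t, discount factor 1/(1+y/m)^(m*t), PV):
  t = 1.0000: CF_t = 5.100000, DF = 0.944287, PV = 4.815864
  t = 2.0000: CF_t = 5.100000, DF = 0.891678, PV = 4.547558
  t = 3.0000: CF_t = 5.100000, DF = 0.842000, PV = 4.294200
  t = 4.0000: CF_t = 5.100000, DF = 0.795090, PV = 4.054958
  t = 5.0000: CF_t = 105.100000, DF = 0.750793, PV = 78.908342
Price P = sum_t PV_t = 96.620922

Answer: Price = 96.6209


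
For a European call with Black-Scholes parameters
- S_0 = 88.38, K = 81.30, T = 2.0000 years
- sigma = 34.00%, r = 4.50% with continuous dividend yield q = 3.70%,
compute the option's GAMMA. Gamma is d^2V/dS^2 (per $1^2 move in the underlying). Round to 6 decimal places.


Answer: Gamma = 0.007888

Derivation:
d1 = 0.4473483664; d2 = -0.0334842448
phi(d1) = 0.3609561437; exp(-qT) = 0.9286716938; exp(-rT) = 0.9139311853
Gamma = exp(-qT) * phi(d1) / (S * sigma * sqrt(T)) = 0.9286716938 * 0.3609561437 / (88.3800 * 0.3400 * 1.4142135624) = 0.007888


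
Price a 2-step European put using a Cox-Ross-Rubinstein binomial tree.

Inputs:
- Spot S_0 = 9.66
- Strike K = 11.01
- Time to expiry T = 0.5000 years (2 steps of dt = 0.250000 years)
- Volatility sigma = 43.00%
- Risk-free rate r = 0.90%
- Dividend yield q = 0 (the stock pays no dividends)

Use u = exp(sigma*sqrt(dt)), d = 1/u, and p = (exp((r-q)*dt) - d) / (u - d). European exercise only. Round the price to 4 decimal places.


dt = T/N = 0.250000
u = exp(sigma*sqrt(dt)) = 1.239862; d = 1/u = 0.806541
p = (exp((r-q)*dt) - d) / (u - d) = 0.451654
Discount per step: exp(-r*dt) = 0.997753
Stock lattice S(k, i) with i counting down-moves:
  k=0: S(0,0) = 9.6600
  k=1: S(1,0) = 11.9771; S(1,1) = 7.7912
  k=2: S(2,0) = 14.8499; S(2,1) = 9.6600; S(2,2) = 6.2839
Terminal payoffs V(N, i) = max(K - S_T, 0):
  V(2,0) = 0.000000; V(2,1) = 1.350000; V(2,2) = 4.726082
Backward induction: V(k, i) = exp(-r*dt) * [p * V(k+1, i) + (1-p) * V(k+1, i+1)].
  V(1,0) = exp(-r*dt) * [p*0.000000 + (1-p)*1.350000] = 0.738603
  V(1,1) = exp(-r*dt) * [p*1.350000 + (1-p)*4.726082] = 3.194065
  V(0,0) = exp(-r*dt) * [p*0.738603 + (1-p)*3.194065] = 2.080359

Answer: Price = V(0,0) = 2.0804


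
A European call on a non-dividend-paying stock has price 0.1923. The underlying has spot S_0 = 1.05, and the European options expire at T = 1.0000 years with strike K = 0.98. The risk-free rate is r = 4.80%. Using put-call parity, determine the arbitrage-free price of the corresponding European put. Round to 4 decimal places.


Answer: Put price = 0.0764

Derivation:
Put-call parity: C - P = S_0 * exp(-qT) - K * exp(-rT).
S_0 * exp(-qT) = 1.0500 * 1.00000000 = 1.05000000
K * exp(-rT) = 0.9800 * 0.95313379 = 0.93407111
P = C - S*exp(-qT) + K*exp(-rT)
P = 0.1923 - 1.05000000 + 0.93407111 = 0.0764


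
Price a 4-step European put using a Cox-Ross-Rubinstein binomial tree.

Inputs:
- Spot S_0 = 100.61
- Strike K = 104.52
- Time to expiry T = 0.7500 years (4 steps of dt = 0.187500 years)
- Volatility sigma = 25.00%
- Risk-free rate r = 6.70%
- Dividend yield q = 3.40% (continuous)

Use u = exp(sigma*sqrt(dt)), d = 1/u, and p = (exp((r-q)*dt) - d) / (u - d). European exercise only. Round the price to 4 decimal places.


dt = T/N = 0.187500
u = exp(sigma*sqrt(dt)) = 1.114330; d = 1/u = 0.897400
p = (exp((r-q)*dt) - d) / (u - d) = 0.501575
Discount per step: exp(-r*dt) = 0.987516
Stock lattice S(k, i) with i counting down-moves:
  k=0: S(0,0) = 100.6100
  k=1: S(1,0) = 112.1127; S(1,1) = 90.2875
  k=2: S(2,0) = 124.9306; S(2,1) = 100.6100; S(2,2) = 81.0240
  k=3: S(3,0) = 139.2138; S(3,1) = 112.1127; S(3,2) = 90.2875; S(3,3) = 72.7110
  k=4: S(4,0) = 155.1301; S(4,1) = 124.9306; S(4,2) = 100.6100; S(4,3) = 81.0240; S(4,4) = 65.2508
Terminal payoffs V(N, i) = max(K - S_T, 0):
  V(4,0) = 0.000000; V(4,1) = 0.000000; V(4,2) = 3.910000; V(4,3) = 23.496008; V(4,4) = 39.269158
Backward induction: V(k, i) = exp(-r*dt) * [p * V(k+1, i) + (1-p) * V(k+1, i+1)].
  V(3,0) = exp(-r*dt) * [p*0.000000 + (1-p)*0.000000] = 0.000000
  V(3,1) = exp(-r*dt) * [p*0.000000 + (1-p)*3.910000] = 1.924514
  V(3,2) = exp(-r*dt) * [p*3.910000 + (1-p)*23.496008] = 13.501481
  V(3,3) = exp(-r*dt) * [p*23.496008 + (1-p)*39.269158] = 30.966279
  V(2,0) = exp(-r*dt) * [p*0.000000 + (1-p)*1.924514] = 0.947252
  V(2,1) = exp(-r*dt) * [p*1.924514 + (1-p)*13.501481] = 7.598707
  V(2,2) = exp(-r*dt) * [p*13.501481 + (1-p)*30.966279] = 21.929157
  V(1,0) = exp(-r*dt) * [p*0.947252 + (1-p)*7.598707] = 4.209293
  V(1,1) = exp(-r*dt) * [p*7.598707 + (1-p)*21.929157] = 14.557337
  V(0,0) = exp(-r*dt) * [p*4.209293 + (1-p)*14.557337] = 9.250084

Answer: Price = V(0,0) = 9.2501


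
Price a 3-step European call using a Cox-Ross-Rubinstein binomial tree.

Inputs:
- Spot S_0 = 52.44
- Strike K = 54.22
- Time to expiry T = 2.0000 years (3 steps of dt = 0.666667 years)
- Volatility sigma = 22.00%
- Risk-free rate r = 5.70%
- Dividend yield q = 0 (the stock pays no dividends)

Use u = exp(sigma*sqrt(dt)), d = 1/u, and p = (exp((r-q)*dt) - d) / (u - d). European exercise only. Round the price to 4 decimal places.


Answer: Price = V(0,0) = 8.8261

Derivation:
dt = T/N = 0.666667
u = exp(sigma*sqrt(dt)) = 1.196774; d = 1/u = 0.835580
p = (exp((r-q)*dt) - d) / (u - d) = 0.562444
Discount per step: exp(-r*dt) = 0.962713
Stock lattice S(k, i) with i counting down-moves:
  k=0: S(0,0) = 52.4400
  k=1: S(1,0) = 62.7588; S(1,1) = 43.8178
  k=2: S(2,0) = 75.1081; S(2,1) = 52.4400; S(2,2) = 36.6133
  k=3: S(3,0) = 89.8874; S(3,1) = 62.7588; S(3,2) = 43.8178; S(3,3) = 30.5933
Terminal payoffs V(N, i) = max(S_T - K, 0):
  V(3,0) = 35.667366; V(3,1) = 8.538806; V(3,2) = 0.000000; V(3,3) = 0.000000
Backward induction: V(k, i) = exp(-r*dt) * [p * V(k+1, i) + (1-p) * V(k+1, i+1)].
  V(2,0) = exp(-r*dt) * [p*35.667366 + (1-p)*8.538806] = 22.909785
  V(2,1) = exp(-r*dt) * [p*8.538806 + (1-p)*0.000000] = 4.623528
  V(2,2) = exp(-r*dt) * [p*0.000000 + (1-p)*0.000000] = 0.000000
  V(1,0) = exp(-r*dt) * [p*22.909785 + (1-p)*4.623528] = 14.352633
  V(1,1) = exp(-r*dt) * [p*4.623528 + (1-p)*0.000000] = 2.503513
  V(0,0) = exp(-r*dt) * [p*14.352633 + (1-p)*2.503513] = 8.826135


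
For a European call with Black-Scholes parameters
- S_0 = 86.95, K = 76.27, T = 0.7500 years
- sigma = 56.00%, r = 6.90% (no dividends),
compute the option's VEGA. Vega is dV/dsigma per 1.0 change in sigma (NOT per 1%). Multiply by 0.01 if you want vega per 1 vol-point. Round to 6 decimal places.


Answer: Vega = 24.796736

Derivation:
d1 = 0.6194217104; d2 = 0.1344474842
phi(d1) = 0.3293019523; exp(-qT) = 1.0000000000; exp(-rT) = 0.9495662287
Vega = S * exp(-qT) * phi(d1) * sqrt(T) = 86.9500 * 1.0000000000 * 0.3293019523 * 0.8660254038 = 24.796736


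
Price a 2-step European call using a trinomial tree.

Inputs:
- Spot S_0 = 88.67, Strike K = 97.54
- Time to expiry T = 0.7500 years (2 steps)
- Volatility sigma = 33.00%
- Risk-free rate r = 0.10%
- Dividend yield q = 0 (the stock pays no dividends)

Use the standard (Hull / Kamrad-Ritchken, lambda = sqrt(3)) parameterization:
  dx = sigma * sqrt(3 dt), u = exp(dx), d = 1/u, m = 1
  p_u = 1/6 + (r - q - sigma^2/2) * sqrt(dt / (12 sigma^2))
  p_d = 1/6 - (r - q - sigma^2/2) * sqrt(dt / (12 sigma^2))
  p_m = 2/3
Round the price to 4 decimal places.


dt = T/N = 0.375000; dx = sigma*sqrt(3*dt) = 0.350018
u = exp(dx) = 1.419093; d = 1/u = 0.704676
p_u = 0.138034, p_m = 0.666667, p_d = 0.195299
Discount per step: exp(-r*dt) = 0.999625
Stock lattice S(k, j) with j the centered position index:
  k=0: S(0,+0) = 88.6700
  k=1: S(1,-1) = 62.4836; S(1,+0) = 88.6700; S(1,+1) = 125.8310
  k=2: S(2,-2) = 44.0306; S(2,-1) = 62.4836; S(2,+0) = 88.6700; S(2,+1) = 125.8310; S(2,+2) = 178.5658
Terminal payoffs V(N, j) = max(S_T - K, 0):
  V(2,-2) = 0.000000; V(2,-1) = 0.000000; V(2,+0) = 0.000000; V(2,+1) = 28.290966; V(2,+2) = 81.025830
Backward induction: V(k, j) = exp(-r*dt) * [p_u * V(k+1, j+1) + p_m * V(k+1, j) + p_d * V(k+1, j-1)]
  V(1,-1) = exp(-r*dt) * [p_u*0.000000 + p_m*0.000000 + p_d*0.000000] = 0.000000
  V(1,+0) = exp(-r*dt) * [p_u*28.290966 + p_m*0.000000 + p_d*0.000000] = 3.903657
  V(1,+1) = exp(-r*dt) * [p_u*81.025830 + p_m*28.290966 + p_d*0.000000] = 30.033715
  V(0,+0) = exp(-r*dt) * [p_u*30.033715 + p_m*3.903657 + p_d*0.000000] = 6.745588

Answer: Price = V(0,0) = 6.7456


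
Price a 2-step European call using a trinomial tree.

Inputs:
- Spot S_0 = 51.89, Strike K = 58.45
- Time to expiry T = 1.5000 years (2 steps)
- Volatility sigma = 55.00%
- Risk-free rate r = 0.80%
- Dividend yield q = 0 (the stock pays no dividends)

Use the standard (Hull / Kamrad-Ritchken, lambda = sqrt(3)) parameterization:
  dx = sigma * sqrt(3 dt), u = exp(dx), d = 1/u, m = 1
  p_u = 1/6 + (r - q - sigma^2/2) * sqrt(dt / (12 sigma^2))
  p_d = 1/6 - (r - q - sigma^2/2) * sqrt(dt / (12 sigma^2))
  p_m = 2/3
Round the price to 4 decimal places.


dt = T/N = 0.750000; dx = sigma*sqrt(3*dt) = 0.825000
u = exp(dx) = 2.281881; d = 1/u = 0.438235
p_u = 0.101553, p_m = 0.666667, p_d = 0.231780
Discount per step: exp(-r*dt) = 0.994018
Stock lattice S(k, j) with j the centered position index:
  k=0: S(0,+0) = 51.8900
  k=1: S(1,-1) = 22.7400; S(1,+0) = 51.8900; S(1,+1) = 118.4068
  k=2: S(2,-2) = 9.9655; S(2,-1) = 22.7400; S(2,+0) = 51.8900; S(2,+1) = 118.4068; S(2,+2) = 270.1902
Terminal payoffs V(N, j) = max(S_T - K, 0):
  V(2,-2) = 0.000000; V(2,-1) = 0.000000; V(2,+0) = 0.000000; V(2,+1) = 59.956793; V(2,+2) = 211.740183
Backward induction: V(k, j) = exp(-r*dt) * [p_u * V(k+1, j+1) + p_m * V(k+1, j) + p_d * V(k+1, j-1)]
  V(1,-1) = exp(-r*dt) * [p_u*0.000000 + p_m*0.000000 + p_d*0.000000] = 0.000000
  V(1,+0) = exp(-r*dt) * [p_u*59.956793 + p_m*0.000000 + p_d*0.000000] = 6.052371
  V(1,+1) = exp(-r*dt) * [p_u*211.740183 + p_m*59.956793 + p_d*0.000000] = 61.106313
  V(0,+0) = exp(-r*dt) * [p_u*61.106313 + p_m*6.052371 + p_d*0.000000] = 10.179186

Answer: Price = V(0,0) = 10.1792


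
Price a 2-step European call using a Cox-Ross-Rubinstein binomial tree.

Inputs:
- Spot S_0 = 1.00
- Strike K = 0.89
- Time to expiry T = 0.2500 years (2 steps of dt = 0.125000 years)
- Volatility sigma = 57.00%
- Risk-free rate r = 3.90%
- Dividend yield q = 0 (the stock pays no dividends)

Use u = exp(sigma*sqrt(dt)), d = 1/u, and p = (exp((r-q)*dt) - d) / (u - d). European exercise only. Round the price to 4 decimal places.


dt = T/N = 0.125000
u = exp(sigma*sqrt(dt)) = 1.223267; d = 1/u = 0.817483
p = (exp((r-q)*dt) - d) / (u - d) = 0.461832
Discount per step: exp(-r*dt) = 0.995137
Stock lattice S(k, i) with i counting down-moves:
  k=0: S(0,0) = 1.0000
  k=1: S(1,0) = 1.2233; S(1,1) = 0.8175
  k=2: S(2,0) = 1.4964; S(2,1) = 1.0000; S(2,2) = 0.6683
Terminal payoffs V(N, i) = max(S_T - K, 0):
  V(2,0) = 0.606383; V(2,1) = 0.110000; V(2,2) = 0.000000
Backward induction: V(k, i) = exp(-r*dt) * [p * V(k+1, i) + (1-p) * V(k+1, i+1)].
  V(1,0) = exp(-r*dt) * [p*0.606383 + (1-p)*0.110000] = 0.337596
  V(1,1) = exp(-r*dt) * [p*0.110000 + (1-p)*0.000000] = 0.050554
  V(0,0) = exp(-r*dt) * [p*0.337596 + (1-p)*0.050554] = 0.182229

Answer: Price = V(0,0) = 0.1822


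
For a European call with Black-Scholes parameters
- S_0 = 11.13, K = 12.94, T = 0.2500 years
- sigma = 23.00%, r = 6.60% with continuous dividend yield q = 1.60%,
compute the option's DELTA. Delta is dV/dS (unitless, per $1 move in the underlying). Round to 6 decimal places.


Answer: Delta = 0.125796

Derivation:
d1 = -1.1440575981; d2 = -1.2590575981
phi(d1) = 0.2073447469; exp(-qT) = 0.9960079893; exp(-rT) = 0.9836353794
N(d1) = 0.1262998754
Delta = exp(-qT) * N(d1) = 0.9960079893 * 0.1262998754 = 0.125796


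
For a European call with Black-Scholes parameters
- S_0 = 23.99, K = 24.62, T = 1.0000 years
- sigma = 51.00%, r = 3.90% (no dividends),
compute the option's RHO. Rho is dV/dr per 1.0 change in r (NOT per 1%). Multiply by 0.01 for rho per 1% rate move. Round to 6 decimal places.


d1 = 0.2806430512; d2 = -0.2293569488
phi(d1) = 0.3835371491; exp(-qT) = 1.0000000000; exp(-rT) = 0.9617507091
N(d2) = 0.4092957471
Rho = K*T*exp(-rT)*N(d2) = 24.6200 * 1.0000 * 0.9617507091 * 0.4092957471 = 9.691428

Answer: Rho = 9.691428


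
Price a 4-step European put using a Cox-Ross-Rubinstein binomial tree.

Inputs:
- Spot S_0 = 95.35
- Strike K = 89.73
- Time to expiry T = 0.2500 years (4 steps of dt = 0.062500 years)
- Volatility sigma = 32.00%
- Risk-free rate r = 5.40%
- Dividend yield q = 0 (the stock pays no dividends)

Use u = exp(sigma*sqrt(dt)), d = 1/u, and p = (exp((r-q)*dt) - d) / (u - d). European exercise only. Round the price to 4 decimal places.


Answer: Price = V(0,0) = 3.3341

Derivation:
dt = T/N = 0.062500
u = exp(sigma*sqrt(dt)) = 1.083287; d = 1/u = 0.923116
p = (exp((r-q)*dt) - d) / (u - d) = 0.501118
Discount per step: exp(-r*dt) = 0.996631
Stock lattice S(k, i) with i counting down-moves:
  k=0: S(0,0) = 95.3500
  k=1: S(1,0) = 103.2914; S(1,1) = 88.0191
  k=2: S(2,0) = 111.8943; S(2,1) = 95.3500; S(2,2) = 81.2519
  k=3: S(3,0) = 121.2136; S(3,1) = 103.2914; S(3,2) = 88.0191; S(3,3) = 75.0050
  k=4: S(4,0) = 131.3091; S(4,1) = 111.8943; S(4,2) = 95.3500; S(4,3) = 81.2519; S(4,4) = 69.2383
Terminal payoffs V(N, i) = max(K - S_T, 0):
  V(4,0) = 0.000000; V(4,1) = 0.000000; V(4,2) = 0.000000; V(4,3) = 8.478090; V(4,4) = 20.491689
Backward induction: V(k, i) = exp(-r*dt) * [p * V(k+1, i) + (1-p) * V(k+1, i+1)].
  V(3,0) = exp(-r*dt) * [p*0.000000 + (1-p)*0.000000] = 0.000000
  V(3,1) = exp(-r*dt) * [p*0.000000 + (1-p)*0.000000] = 0.000000
  V(3,2) = exp(-r*dt) * [p*0.000000 + (1-p)*8.478090] = 4.215320
  V(3,3) = exp(-r*dt) * [p*8.478090 + (1-p)*20.491689] = 14.422705
  V(2,0) = exp(-r*dt) * [p*0.000000 + (1-p)*0.000000] = 0.000000
  V(2,1) = exp(-r*dt) * [p*0.000000 + (1-p)*4.215320] = 2.095864
  V(2,2) = exp(-r*dt) * [p*4.215320 + (1-p)*14.422705] = 9.276245
  V(1,0) = exp(-r*dt) * [p*0.000000 + (1-p)*2.095864] = 1.042067
  V(1,1) = exp(-r*dt) * [p*2.095864 + (1-p)*9.276245] = 5.658899
  V(0,0) = exp(-r*dt) * [p*1.042067 + (1-p)*5.658899] = 3.334052


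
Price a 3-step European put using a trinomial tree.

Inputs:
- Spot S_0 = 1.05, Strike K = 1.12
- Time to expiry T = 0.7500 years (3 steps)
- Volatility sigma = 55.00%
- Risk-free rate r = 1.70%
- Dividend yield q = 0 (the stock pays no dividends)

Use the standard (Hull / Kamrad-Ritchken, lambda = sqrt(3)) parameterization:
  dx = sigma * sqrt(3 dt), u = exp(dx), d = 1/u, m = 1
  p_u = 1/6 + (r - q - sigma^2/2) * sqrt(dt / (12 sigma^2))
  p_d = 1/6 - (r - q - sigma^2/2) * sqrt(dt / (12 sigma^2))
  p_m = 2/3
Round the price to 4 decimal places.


dt = T/N = 0.250000; dx = sigma*sqrt(3*dt) = 0.476314
u = exp(dx) = 1.610128; d = 1/u = 0.621068
p_u = 0.131435, p_m = 0.666667, p_d = 0.201898
Discount per step: exp(-r*dt) = 0.995759
Stock lattice S(k, j) with j the centered position index:
  k=0: S(0,+0) = 1.0500
  k=1: S(1,-1) = 0.6521; S(1,+0) = 1.0500; S(1,+1) = 1.6906
  k=2: S(2,-2) = 0.4050; S(2,-1) = 0.6521; S(2,+0) = 1.0500; S(2,+1) = 1.6906; S(2,+2) = 2.7221
  k=3: S(3,-3) = 0.2515; S(3,-2) = 0.4050; S(3,-1) = 0.6521; S(3,+0) = 1.0500; S(3,+1) = 1.6906; S(3,+2) = 2.7221; S(3,+3) = 4.3830
Terminal payoffs V(N, j) = max(K - S_T, 0):
  V(3,-3) = 0.868460; V(3,-2) = 0.714988; V(3,-1) = 0.467878; V(3,+0) = 0.070000; V(3,+1) = 0.000000; V(3,+2) = 0.000000; V(3,+3) = 0.000000
Backward induction: V(k, j) = exp(-r*dt) * [p_u * V(k+1, j+1) + p_m * V(k+1, j) + p_d * V(k+1, j-1)]
  V(2,-2) = exp(-r*dt) * [p_u*0.467878 + p_m*0.714988 + p_d*0.868460] = 0.710469
  V(2,-1) = exp(-r*dt) * [p_u*0.070000 + p_m*0.467878 + p_d*0.714988] = 0.463500
  V(2,+0) = exp(-r*dt) * [p_u*0.000000 + p_m*0.070000 + p_d*0.467878] = 0.140532
  V(2,+1) = exp(-r*dt) * [p_u*0.000000 + p_m*0.000000 + p_d*0.070000] = 0.014073
  V(2,+2) = exp(-r*dt) * [p_u*0.000000 + p_m*0.000000 + p_d*0.000000] = 0.000000
  V(1,-1) = exp(-r*dt) * [p_u*0.140532 + p_m*0.463500 + p_d*0.710469] = 0.468916
  V(1,+0) = exp(-r*dt) * [p_u*0.014073 + p_m*0.140532 + p_d*0.463500] = 0.188315
  V(1,+1) = exp(-r*dt) * [p_u*0.000000 + p_m*0.014073 + p_d*0.140532] = 0.037595
  V(0,+0) = exp(-r*dt) * [p_u*0.037595 + p_m*0.188315 + p_d*0.468916] = 0.224203

Answer: Price = V(0,0) = 0.2242


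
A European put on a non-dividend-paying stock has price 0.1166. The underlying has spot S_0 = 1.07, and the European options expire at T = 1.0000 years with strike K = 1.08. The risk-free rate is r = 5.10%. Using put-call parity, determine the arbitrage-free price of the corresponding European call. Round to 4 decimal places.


Answer: Call price = 0.1603

Derivation:
Put-call parity: C - P = S_0 * exp(-qT) - K * exp(-rT).
S_0 * exp(-qT) = 1.0700 * 1.00000000 = 1.07000000
K * exp(-rT) = 1.0800 * 0.95027867 = 1.02630096
C = P + S*exp(-qT) - K*exp(-rT)
C = 0.1166 + 1.07000000 - 1.02630096 = 0.1603


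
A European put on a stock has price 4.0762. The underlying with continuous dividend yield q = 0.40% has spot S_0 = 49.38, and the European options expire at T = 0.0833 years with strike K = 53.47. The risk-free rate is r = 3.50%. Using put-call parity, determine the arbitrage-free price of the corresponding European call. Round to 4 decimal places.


Answer: Call price = 0.1254

Derivation:
Put-call parity: C - P = S_0 * exp(-qT) - K * exp(-rT).
S_0 * exp(-qT) = 49.3800 * 0.99966686 = 49.36354932
K * exp(-rT) = 53.4700 * 0.99708875 = 53.31433525
C = P + S*exp(-qT) - K*exp(-rT)
C = 4.0762 + 49.36354932 - 53.31433525 = 0.1254


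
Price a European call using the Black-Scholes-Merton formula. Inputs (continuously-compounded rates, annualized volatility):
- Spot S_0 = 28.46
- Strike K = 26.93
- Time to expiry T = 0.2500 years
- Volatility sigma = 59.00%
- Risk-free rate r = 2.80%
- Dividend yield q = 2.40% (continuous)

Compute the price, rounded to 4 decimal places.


d1 = (ln(S/K) + (r - q + 0.5*sigma^2) * T) / (sigma * sqrt(T)) = 0.33820741
d2 = d1 - sigma * sqrt(T) = 0.04320741
exp(-rT) = 0.99302444; exp(-qT) = 0.99401796
C = S_0 * exp(-qT) * N(d1) - K * exp(-rT) * N(d2)
N(d1) = 0.63239655; N(d2) = 0.51723190
C = 28.4600 * 0.99401796 * 0.63239655 - 26.9300 * 0.99302444 * 0.51723190 = 4.0584

Answer: Price = 4.0584


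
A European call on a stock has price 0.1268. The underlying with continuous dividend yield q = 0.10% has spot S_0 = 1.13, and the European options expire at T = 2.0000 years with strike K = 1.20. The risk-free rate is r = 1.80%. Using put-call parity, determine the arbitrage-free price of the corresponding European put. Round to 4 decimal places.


Put-call parity: C - P = S_0 * exp(-qT) - K * exp(-rT).
S_0 * exp(-qT) = 1.1300 * 0.99800200 = 1.12774226
K * exp(-rT) = 1.2000 * 0.96464029 = 1.15756835
P = C - S*exp(-qT) + K*exp(-rT)
P = 0.1268 - 1.12774226 + 1.15756835 = 0.1566

Answer: Put price = 0.1566


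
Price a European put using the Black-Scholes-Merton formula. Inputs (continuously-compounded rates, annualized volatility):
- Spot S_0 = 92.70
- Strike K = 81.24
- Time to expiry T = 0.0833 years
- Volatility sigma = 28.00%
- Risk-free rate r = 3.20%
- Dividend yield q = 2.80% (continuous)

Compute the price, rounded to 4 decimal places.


Answer: Price = 0.1488

Derivation:
d1 = (ln(S/K) + (r - q + 0.5*sigma^2) * T) / (sigma * sqrt(T)) = 1.67744686
d2 = d1 - sigma * sqrt(T) = 1.59663399
exp(-rT) = 0.99733795; exp(-qT) = 0.99767032
P = K * exp(-rT) * N(-d2) - S_0 * exp(-qT) * N(-d1)
N(-d1) = 0.04672757; N(-d2) = 0.05517366
P = 81.2400 * 0.99733795 * 0.05517366 - 92.7000 * 0.99767032 * 0.04672757 = 0.1488


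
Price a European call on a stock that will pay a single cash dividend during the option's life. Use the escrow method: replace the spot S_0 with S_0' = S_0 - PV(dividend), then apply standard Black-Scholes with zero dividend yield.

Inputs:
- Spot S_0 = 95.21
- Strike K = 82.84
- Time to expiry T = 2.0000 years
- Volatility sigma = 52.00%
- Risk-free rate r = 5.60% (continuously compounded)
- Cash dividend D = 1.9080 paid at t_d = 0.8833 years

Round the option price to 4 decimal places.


PV(D) = D * exp(-r * t_d) = 1.9080 * 0.95173866 = 1.81591736
S_0' = S_0 - PV(D) = 95.2100 - 1.81591736 = 93.39408264
d1 = (ln(S_0'/K) + (r + sigma^2/2)*T) / (sigma*sqrt(T)) = 0.68306101
d2 = d1 - sigma*sqrt(T) = -0.05233005
exp(-rT) = 0.89404426
N(d1) = 0.75271585; N(d2) = 0.47913286
C = S_0' * N(d1) - K * exp(-rT) * N(d2) = 93.39408264 * 0.75271585 - 82.8400 * 0.89404426 * 0.47913286 = 34.8134

Answer: Price = 34.8134


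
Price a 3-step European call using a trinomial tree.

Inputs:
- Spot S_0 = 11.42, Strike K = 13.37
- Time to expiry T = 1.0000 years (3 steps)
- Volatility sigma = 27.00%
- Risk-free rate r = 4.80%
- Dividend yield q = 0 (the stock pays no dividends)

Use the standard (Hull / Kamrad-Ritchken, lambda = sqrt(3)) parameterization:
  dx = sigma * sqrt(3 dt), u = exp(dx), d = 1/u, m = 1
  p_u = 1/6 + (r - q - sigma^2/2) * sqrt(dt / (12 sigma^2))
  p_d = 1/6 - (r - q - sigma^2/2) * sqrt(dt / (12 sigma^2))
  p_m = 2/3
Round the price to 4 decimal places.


Answer: Price = V(0,0) = 0.7931

Derivation:
dt = T/N = 0.333333; dx = sigma*sqrt(3*dt) = 0.270000
u = exp(dx) = 1.309964; d = 1/u = 0.763379
p_u = 0.173796, p_m = 0.666667, p_d = 0.159537
Discount per step: exp(-r*dt) = 0.984127
Stock lattice S(k, j) with j the centered position index:
  k=0: S(0,+0) = 11.4200
  k=1: S(1,-1) = 8.7178; S(1,+0) = 11.4200; S(1,+1) = 14.9598
  k=2: S(2,-2) = 6.6550; S(2,-1) = 8.7178; S(2,+0) = 11.4200; S(2,+1) = 14.9598; S(2,+2) = 19.5968
  k=3: S(3,-3) = 5.0803; S(3,-2) = 6.6550; S(3,-1) = 8.7178; S(3,+0) = 11.4200; S(3,+1) = 14.9598; S(3,+2) = 19.5968; S(3,+3) = 25.6711
Terminal payoffs V(N, j) = max(S_T - K, 0):
  V(3,-3) = 0.000000; V(3,-2) = 0.000000; V(3,-1) = 0.000000; V(3,+0) = 0.000000; V(3,+1) = 1.589794; V(3,+2) = 6.226798; V(3,+3) = 12.301109
Backward induction: V(k, j) = exp(-r*dt) * [p_u * V(k+1, j+1) + p_m * V(k+1, j) + p_d * V(k+1, j-1)]
  V(2,-2) = exp(-r*dt) * [p_u*0.000000 + p_m*0.000000 + p_d*0.000000] = 0.000000
  V(2,-1) = exp(-r*dt) * [p_u*0.000000 + p_m*0.000000 + p_d*0.000000] = 0.000000
  V(2,+0) = exp(-r*dt) * [p_u*1.589794 + p_m*0.000000 + p_d*0.000000] = 0.271915
  V(2,+1) = exp(-r*dt) * [p_u*6.226798 + p_m*1.589794 + p_d*0.000000] = 2.108057
  V(2,+2) = exp(-r*dt) * [p_u*12.301109 + p_m*6.226798 + p_d*1.589794] = 6.438867
  V(1,-1) = exp(-r*dt) * [p_u*0.271915 + p_m*0.000000 + p_d*0.000000] = 0.046508
  V(1,+0) = exp(-r*dt) * [p_u*2.108057 + p_m*0.271915 + p_d*0.000000] = 0.538956
  V(1,+1) = exp(-r*dt) * [p_u*6.438867 + p_m*2.108057 + p_d*0.271915] = 2.527045
  V(0,+0) = exp(-r*dt) * [p_u*2.527045 + p_m*0.538956 + p_d*0.046508] = 0.793123


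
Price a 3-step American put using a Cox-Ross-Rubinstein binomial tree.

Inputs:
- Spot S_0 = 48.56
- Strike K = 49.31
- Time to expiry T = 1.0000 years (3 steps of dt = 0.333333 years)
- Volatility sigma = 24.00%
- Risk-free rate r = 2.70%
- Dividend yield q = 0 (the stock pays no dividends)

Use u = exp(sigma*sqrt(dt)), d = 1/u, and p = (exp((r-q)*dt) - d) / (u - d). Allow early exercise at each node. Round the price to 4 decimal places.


Answer: Price = V(0,0) = 4.8141

Derivation:
dt = T/N = 0.333333
u = exp(sigma*sqrt(dt)) = 1.148623; d = 1/u = 0.870607
p = (exp((r-q)*dt) - d) / (u - d) = 0.497933
Discount per step: exp(-r*dt) = 0.991040
Stock lattice S(k, i) with i counting down-moves:
  k=0: S(0,0) = 48.5600
  k=1: S(1,0) = 55.7771; S(1,1) = 42.2767
  k=2: S(2,0) = 64.0669; S(2,1) = 48.5600; S(2,2) = 36.8064
  k=3: S(3,0) = 73.5888; S(3,1) = 55.7771; S(3,2) = 42.2767; S(3,3) = 32.0439
Terminal payoffs V(N, i) = max(K - S_T, 0):
  V(3,0) = 0.000000; V(3,1) = 0.000000; V(3,2) = 7.033301; V(3,3) = 17.266064
Backward induction: V(k, i) = exp(-r*dt) * [p * V(k+1, i) + (1-p) * V(k+1, i+1)]; then take max(V_cont, immediate exercise) for American.
  V(2,0) = exp(-r*dt) * [p*0.000000 + (1-p)*0.000000] = 0.000000; exercise = 0.000000; V(2,0) = max -> 0.000000
  V(2,1) = exp(-r*dt) * [p*0.000000 + (1-p)*7.033301] = 3.499552; exercise = 0.750000; V(2,1) = max -> 3.499552
  V(2,2) = exp(-r*dt) * [p*7.033301 + (1-p)*17.266064] = 12.061791; exercise = 12.503590; V(2,2) = max -> 12.503590
  V(1,0) = exp(-r*dt) * [p*0.000000 + (1-p)*3.499552] = 1.741269; exercise = 0.000000; V(1,0) = max -> 1.741269
  V(1,1) = exp(-r*dt) * [p*3.499552 + (1-p)*12.503590] = 7.948328; exercise = 7.033301; V(1,1) = max -> 7.948328
  V(0,0) = exp(-r*dt) * [p*1.741269 + (1-p)*7.948328] = 4.814108; exercise = 0.750000; V(0,0) = max -> 4.814108


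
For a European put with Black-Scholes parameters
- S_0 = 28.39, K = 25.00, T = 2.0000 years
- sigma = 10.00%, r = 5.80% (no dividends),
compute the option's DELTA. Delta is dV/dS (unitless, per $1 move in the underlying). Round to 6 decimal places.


d1 = 1.7901196280; d2 = 1.6486982717
phi(d1) = 0.0803628982; exp(-qT) = 1.0000000000; exp(-rT) = 0.8904752233
N(-d1) = 0.0367173410
Delta = -exp(-qT) * N(-d1) = -1.0000000000 * 0.0367173410 = -0.036717

Answer: Delta = -0.036717


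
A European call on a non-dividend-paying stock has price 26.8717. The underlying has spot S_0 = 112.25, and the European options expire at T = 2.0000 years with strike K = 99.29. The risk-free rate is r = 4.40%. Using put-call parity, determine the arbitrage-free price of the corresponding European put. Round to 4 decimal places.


Answer: Put price = 5.5476

Derivation:
Put-call parity: C - P = S_0 * exp(-qT) - K * exp(-rT).
S_0 * exp(-qT) = 112.2500 * 1.00000000 = 112.25000000
K * exp(-rT) = 99.2900 * 0.91576088 = 90.92589745
P = C - S*exp(-qT) + K*exp(-rT)
P = 26.8717 - 112.25000000 + 90.92589745 = 5.5476


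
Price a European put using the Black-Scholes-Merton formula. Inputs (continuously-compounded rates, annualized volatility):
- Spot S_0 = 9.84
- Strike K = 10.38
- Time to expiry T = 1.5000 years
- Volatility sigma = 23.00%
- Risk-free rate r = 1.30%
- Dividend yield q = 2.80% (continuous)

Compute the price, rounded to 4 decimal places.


d1 = (ln(S/K) + (r - q + 0.5*sigma^2) * T) / (sigma * sqrt(T)) = -0.12868755
d2 = d1 - sigma * sqrt(T) = -0.41037887
exp(-rT) = 0.98068890; exp(-qT) = 0.95886978
P = K * exp(-rT) * N(-d2) - S_0 * exp(-qT) * N(-d1)
N(-d1) = 0.55119756; N(-d2) = 0.65923598
P = 10.3800 * 0.98068890 * 0.65923598 - 9.8400 * 0.95886978 * 0.55119756 = 1.5100

Answer: Price = 1.5100


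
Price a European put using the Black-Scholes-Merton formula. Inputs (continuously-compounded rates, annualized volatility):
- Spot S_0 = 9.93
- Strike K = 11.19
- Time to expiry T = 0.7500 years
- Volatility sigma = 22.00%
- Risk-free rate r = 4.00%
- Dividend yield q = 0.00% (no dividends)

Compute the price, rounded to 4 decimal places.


d1 = (ln(S/K) + (r - q + 0.5*sigma^2) * T) / (sigma * sqrt(T)) = -0.37428067
d2 = d1 - sigma * sqrt(T) = -0.56480625
exp(-rT) = 0.97044553; exp(-qT) = 1.00000000
P = K * exp(-rT) * N(-d2) - S_0 * exp(-qT) * N(-d1)
N(-d1) = 0.64590224; N(-d2) = 0.71389722
P = 11.1900 * 0.97044553 * 0.71389722 - 9.9300 * 1.00000000 * 0.64590224 = 1.3386

Answer: Price = 1.3386


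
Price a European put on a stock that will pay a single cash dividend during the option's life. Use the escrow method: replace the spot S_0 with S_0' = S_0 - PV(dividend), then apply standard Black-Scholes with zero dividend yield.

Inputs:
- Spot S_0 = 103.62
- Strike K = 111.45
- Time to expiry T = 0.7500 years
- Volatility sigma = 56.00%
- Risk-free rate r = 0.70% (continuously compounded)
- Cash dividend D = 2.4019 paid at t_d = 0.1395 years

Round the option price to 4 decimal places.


PV(D) = D * exp(-r * t_d) = 2.4019 * 0.99902398 = 2.39955569
S_0' = S_0 - PV(D) = 103.6200 - 2.39955569 = 101.22044431
d1 = (ln(S_0'/K) + (r + sigma^2/2)*T) / (sigma*sqrt(T)) = 0.05479610
d2 = d1 - sigma*sqrt(T) = -0.43017813
exp(-rT) = 0.99476376
N(-d1) = 0.47815045; N(-d2) = 0.66646696
P = K * exp(-rT) * N(-d2) - S_0' * N(-d1) = 111.4500 * 0.99476376 * 0.66646696 - 101.22044431 * 0.47815045 = 25.4902

Answer: Price = 25.4902


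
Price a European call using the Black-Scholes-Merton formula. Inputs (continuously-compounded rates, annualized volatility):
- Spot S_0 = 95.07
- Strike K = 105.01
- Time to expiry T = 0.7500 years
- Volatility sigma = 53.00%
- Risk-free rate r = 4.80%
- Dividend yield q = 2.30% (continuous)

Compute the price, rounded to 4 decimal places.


d1 = (ln(S/K) + (r - q + 0.5*sigma^2) * T) / (sigma * sqrt(T)) = 0.05369440
d2 = d1 - sigma * sqrt(T) = -0.40529906
exp(-rT) = 0.96464029; exp(-qT) = 0.98289793
C = S_0 * exp(-qT) * N(d1) - K * exp(-rT) * N(d2)
N(d1) = 0.52141068; N(d2) = 0.34262885
C = 95.0700 * 0.98289793 * 0.52141068 - 105.0100 * 0.96464029 * 0.34262885 = 14.0155

Answer: Price = 14.0155


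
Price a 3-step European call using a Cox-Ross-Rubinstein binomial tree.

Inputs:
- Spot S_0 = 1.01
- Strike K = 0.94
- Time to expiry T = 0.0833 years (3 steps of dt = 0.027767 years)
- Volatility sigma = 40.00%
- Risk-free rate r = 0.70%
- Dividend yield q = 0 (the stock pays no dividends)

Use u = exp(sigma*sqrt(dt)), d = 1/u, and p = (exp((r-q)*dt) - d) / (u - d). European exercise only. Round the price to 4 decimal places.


Answer: Price = V(0,0) = 0.0860

Derivation:
dt = T/N = 0.027767
u = exp(sigma*sqrt(dt)) = 1.068925; d = 1/u = 0.935519
p = (exp((r-q)*dt) - d) / (u - d) = 0.484800
Discount per step: exp(-r*dt) = 0.999806
Stock lattice S(k, i) with i counting down-moves:
  k=0: S(0,0) = 1.0100
  k=1: S(1,0) = 1.0796; S(1,1) = 0.9449
  k=2: S(2,0) = 1.1540; S(2,1) = 1.0100; S(2,2) = 0.8839
  k=3: S(3,0) = 1.2336; S(3,1) = 1.0796; S(3,2) = 0.9449; S(3,3) = 0.8270
Terminal payoffs V(N, i) = max(S_T - K, 0):
  V(3,0) = 0.293567; V(3,1) = 0.139614; V(3,2) = 0.004875; V(3,3) = 0.000000
Backward induction: V(k, i) = exp(-r*dt) * [p * V(k+1, i) + (1-p) * V(k+1, i+1)].
  V(2,0) = exp(-r*dt) * [p*0.293567 + (1-p)*0.139614] = 0.214209
  V(2,1) = exp(-r*dt) * [p*0.139614 + (1-p)*0.004875] = 0.070183
  V(2,2) = exp(-r*dt) * [p*0.004875 + (1-p)*0.000000] = 0.002363
  V(1,0) = exp(-r*dt) * [p*0.214209 + (1-p)*0.070183] = 0.139979
  V(1,1) = exp(-r*dt) * [p*0.070183 + (1-p)*0.002363] = 0.035235
  V(0,0) = exp(-r*dt) * [p*0.139979 + (1-p)*0.035235] = 0.085998


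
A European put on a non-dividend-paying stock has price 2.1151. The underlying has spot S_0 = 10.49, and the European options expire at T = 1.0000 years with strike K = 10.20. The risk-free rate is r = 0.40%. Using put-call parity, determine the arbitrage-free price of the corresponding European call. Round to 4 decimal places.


Put-call parity: C - P = S_0 * exp(-qT) - K * exp(-rT).
S_0 * exp(-qT) = 10.4900 * 1.00000000 = 10.49000000
K * exp(-rT) = 10.2000 * 0.99600799 = 10.15928149
C = P + S*exp(-qT) - K*exp(-rT)
C = 2.1151 + 10.49000000 - 10.15928149 = 2.4458

Answer: Call price = 2.4458


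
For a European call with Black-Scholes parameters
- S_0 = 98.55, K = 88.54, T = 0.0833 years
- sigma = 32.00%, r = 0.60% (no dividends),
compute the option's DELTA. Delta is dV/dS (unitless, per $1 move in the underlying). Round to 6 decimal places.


d1 = 1.2113178283; d2 = 1.1189602623
phi(d1) = 0.1915542973; exp(-qT) = 1.0000000000; exp(-rT) = 0.9995003249
N(d1) = 0.8871131908
Delta = exp(-qT) * N(d1) = 1.0000000000 * 0.8871131908 = 0.887113

Answer: Delta = 0.887113


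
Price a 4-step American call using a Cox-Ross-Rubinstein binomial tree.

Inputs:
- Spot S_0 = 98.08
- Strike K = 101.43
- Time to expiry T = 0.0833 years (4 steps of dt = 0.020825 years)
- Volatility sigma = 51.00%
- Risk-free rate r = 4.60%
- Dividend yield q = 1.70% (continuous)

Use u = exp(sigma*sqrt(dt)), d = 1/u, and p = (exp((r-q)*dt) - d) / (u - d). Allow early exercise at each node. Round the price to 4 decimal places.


Answer: Price = V(0,0) = 4.5413

Derivation:
dt = T/N = 0.020825
u = exp(sigma*sqrt(dt)) = 1.076373; d = 1/u = 0.929046
p = (exp((r-q)*dt) - d) / (u - d) = 0.485709
Discount per step: exp(-r*dt) = 0.999043
Stock lattice S(k, i) with i counting down-moves:
  k=0: S(0,0) = 98.0800
  k=1: S(1,0) = 105.5707; S(1,1) = 91.1208
  k=2: S(2,0) = 113.6335; S(2,1) = 98.0800; S(2,2) = 84.6554
  k=3: S(3,0) = 122.3121; S(3,1) = 105.5707; S(3,2) = 91.1208; S(3,3) = 78.6487
  k=4: S(4,0) = 131.6535; S(4,1) = 113.6335; S(4,2) = 98.0800; S(4,3) = 84.6554; S(4,4) = 73.0682
Terminal payoffs V(N, i) = max(S_T - K, 0):
  V(4,0) = 30.223466; V(4,1) = 12.203498; V(4,2) = 0.000000; V(4,3) = 0.000000; V(4,4) = 0.000000
Backward induction: V(k, i) = exp(-r*dt) * [p * V(k+1, i) + (1-p) * V(k+1, i+1)]; then take max(V_cont, immediate exercise) for American.
  V(3,0) = exp(-r*dt) * [p*30.223466 + (1-p)*12.203498] = 20.935900; exercise = 20.882076; V(3,0) = max -> 20.935900
  V(3,1) = exp(-r*dt) * [p*12.203498 + (1-p)*0.000000] = 5.921678; exercise = 4.140704; V(3,1) = max -> 5.921678
  V(3,2) = exp(-r*dt) * [p*0.000000 + (1-p)*0.000000] = 0.000000; exercise = 0.000000; V(3,2) = max -> 0.000000
  V(3,3) = exp(-r*dt) * [p*0.000000 + (1-p)*0.000000] = 0.000000; exercise = 0.000000; V(3,3) = max -> 0.000000
  V(2,0) = exp(-r*dt) * [p*20.935900 + (1-p)*5.921678] = 13.201574; exercise = 12.203498; V(2,0) = max -> 13.201574
  V(2,1) = exp(-r*dt) * [p*5.921678 + (1-p)*0.000000] = 2.873461; exercise = 0.000000; V(2,1) = max -> 2.873461
  V(2,2) = exp(-r*dt) * [p*0.000000 + (1-p)*0.000000] = 0.000000; exercise = 0.000000; V(2,2) = max -> 0.000000
  V(1,0) = exp(-r*dt) * [p*13.201574 + (1-p)*2.873461] = 7.882368; exercise = 4.140704; V(1,0) = max -> 7.882368
  V(1,1) = exp(-r*dt) * [p*2.873461 + (1-p)*0.000000] = 1.394330; exercise = 0.000000; V(1,1) = max -> 1.394330
  V(0,0) = exp(-r*dt) * [p*7.882368 + (1-p)*1.394330] = 4.541279; exercise = 0.000000; V(0,0) = max -> 4.541279
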